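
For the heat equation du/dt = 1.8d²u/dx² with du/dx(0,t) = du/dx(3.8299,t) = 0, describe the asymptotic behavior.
u → constant (steady state). Heat is conserved (no flux at boundaries); solution approaches the spatial average.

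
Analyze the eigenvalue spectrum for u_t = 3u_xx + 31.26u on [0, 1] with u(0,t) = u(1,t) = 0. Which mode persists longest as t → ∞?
Eigenvalues: λₙ = 3n²π²/1² - 31.26.
First three modes:
  n=1: λ₁ = 3π² - 31.26 ≈ -1.651
  n=2: λ₂ = 12π² - 31.26 ≈ 87.175
  n=3: λ₃ = 27π² - 31.26 ≈ 235.219
Since 3π² ≈ 29.609 < 31.26, λ₁ < 0.
The n=1 mode grows fastest (−λₙ is largest for n=1) → dominates.
Asymptotic: u ~ c₁ sin(πx/1) e^{1.651t} (exponential growth at rate −λ₁ ≈ 1.651).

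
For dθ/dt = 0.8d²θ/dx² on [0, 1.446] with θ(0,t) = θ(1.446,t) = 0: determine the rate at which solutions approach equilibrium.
Eigenvalues: λₙ = 0.8n²π²/1.446².
First three modes:
  n=1: λ₁ = 0.8π²/1.446² ≈ 3.776
  n=2: λ₂ = 3.2π²/1.446² ≈ 15.105 (4× faster decay)
  n=3: λ₃ = 7.2π²/1.446² ≈ 33.986 (9× faster decay)
As t → ∞, higher modes decay exponentially faster. The n=1 mode dominates: θ ~ c₁ sin(πx/1.446) e^{-λ₁t}.
Decay rate: λ₁ = 0.8π²/1.446² ≈ 3.776.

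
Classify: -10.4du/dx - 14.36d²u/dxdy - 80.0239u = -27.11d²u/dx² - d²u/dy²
Rewriting in standard form: 27.11d²u/dx² - 14.36d²u/dxdy + d²u/dy² - 10.4du/dx - 80.0239u = 0. Hyperbolic (discriminant = 97.7696).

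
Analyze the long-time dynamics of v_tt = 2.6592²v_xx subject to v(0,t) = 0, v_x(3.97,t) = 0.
Long-time behavior: v oscillates (no decay). Energy is conserved; the solution oscillates indefinitely as standing waves.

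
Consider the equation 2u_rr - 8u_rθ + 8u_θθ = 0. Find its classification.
Parabolic. (A = 2, B = -8, C = 8 gives B² - 4AC = 0.)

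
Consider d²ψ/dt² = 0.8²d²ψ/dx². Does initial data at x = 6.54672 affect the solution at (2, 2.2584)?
No. The domain of dependence is [0.19328, 3.80672], and 6.54672 is outside this interval.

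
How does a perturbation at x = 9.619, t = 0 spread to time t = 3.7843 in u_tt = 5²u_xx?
Domain of influence: [-9.3025, 28.5405]. Data at x = 9.619 spreads outward at speed 5.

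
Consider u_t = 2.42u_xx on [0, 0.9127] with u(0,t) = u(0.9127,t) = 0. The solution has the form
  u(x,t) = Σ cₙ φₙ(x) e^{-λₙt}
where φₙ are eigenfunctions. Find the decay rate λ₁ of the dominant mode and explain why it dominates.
Eigenvalues: λₙ = 2.42n²π²/0.9127².
First three modes:
  n=1: λ₁ = 2.42π²/0.9127² ≈ 28.672
  n=2: λ₂ = 9.68π²/0.9127² ≈ 114.688 (4× faster decay)
  n=3: λ₃ = 21.78π²/0.9127² ≈ 258.049 (9× faster decay)
As t → ∞, higher modes decay exponentially faster. The n=1 mode dominates: u ~ c₁ sin(πx/0.9127) e^{-λ₁t}.
Decay rate: λ₁ = 2.42π²/0.9127² ≈ 28.672.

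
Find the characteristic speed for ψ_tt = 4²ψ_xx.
Speed = 4. Information travels along characteristics x = x₀ ± 4t.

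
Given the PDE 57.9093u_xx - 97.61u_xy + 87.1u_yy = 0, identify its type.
The second-order coefficients are A = 57.9093, B = -97.61, C = 87.1. Since B² - 4AC = -10647.88802 < 0, this is an elliptic PDE.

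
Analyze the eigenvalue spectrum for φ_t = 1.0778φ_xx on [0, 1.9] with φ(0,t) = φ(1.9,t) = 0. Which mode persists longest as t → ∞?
Eigenvalues: λₙ = 1.0778n²π²/1.9².
First three modes:
  n=1: λ₁ = 1.0778π²/1.9² ≈ 2.947
  n=2: λ₂ = 4.3112π²/1.9² ≈ 11.787 (4× faster decay)
  n=3: λ₃ = 9.7002π²/1.9² ≈ 26.52 (9× faster decay)
As t → ∞, higher modes decay exponentially faster. The n=1 mode dominates: φ ~ c₁ sin(πx/1.9) e^{-λ₁t}.
Decay rate: λ₁ = 1.0778π²/1.9² ≈ 2.947.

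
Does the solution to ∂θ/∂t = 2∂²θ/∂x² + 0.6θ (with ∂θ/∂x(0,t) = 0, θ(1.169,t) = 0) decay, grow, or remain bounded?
θ → 0. Diffusion dominates reaction (r=0.6 < κπ²/(4L²)≈3.61); solution decays.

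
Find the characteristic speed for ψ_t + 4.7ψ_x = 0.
Speed = 4.7. Information travels along x - 4.7t = const (rightward).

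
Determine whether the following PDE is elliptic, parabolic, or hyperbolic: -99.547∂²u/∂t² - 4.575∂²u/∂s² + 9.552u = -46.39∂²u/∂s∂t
Rewriting in standard form: -4.575∂²u/∂s² + 46.39∂²u/∂s∂t - 99.547∂²u/∂t² + 9.552u = 0. Coefficients: A = -4.575, B = 46.39, C = -99.547. B² - 4AC = 330.322, which is positive, so the equation is hyperbolic.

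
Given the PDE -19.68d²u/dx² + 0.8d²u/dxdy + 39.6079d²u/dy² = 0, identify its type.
The second-order coefficients are A = -19.68, B = 0.8, C = 39.6079. Since B² - 4AC = 3118.573888 > 0, this is a hyperbolic PDE.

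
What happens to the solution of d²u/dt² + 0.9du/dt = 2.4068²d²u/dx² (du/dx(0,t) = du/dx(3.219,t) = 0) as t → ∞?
u → constant (steady state). Damping (γ=0.9) dissipates the nonconstant modes; with Neumann BCs the spatial average obeys M''+γM'=0 and tends to a finite limit.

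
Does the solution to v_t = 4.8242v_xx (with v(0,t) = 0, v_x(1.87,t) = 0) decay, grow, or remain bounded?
v → 0. Heat escapes through the Dirichlet boundary.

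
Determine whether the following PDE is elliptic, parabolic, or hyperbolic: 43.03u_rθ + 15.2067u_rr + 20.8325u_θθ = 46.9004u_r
Rewriting in standard form: 15.2067u_rr + 43.03u_rθ + 20.8325u_θθ - 46.9004u_r = 0. Coefficients: A = 15.2067, B = 43.03, C = 20.8325. B² - 4AC = 584.406589, which is positive, so the equation is hyperbolic.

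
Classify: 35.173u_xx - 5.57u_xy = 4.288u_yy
Rewriting in standard form: 35.173u_xx - 5.57u_xy - 4.288u_yy = 0. Hyperbolic (discriminant = 634.312196).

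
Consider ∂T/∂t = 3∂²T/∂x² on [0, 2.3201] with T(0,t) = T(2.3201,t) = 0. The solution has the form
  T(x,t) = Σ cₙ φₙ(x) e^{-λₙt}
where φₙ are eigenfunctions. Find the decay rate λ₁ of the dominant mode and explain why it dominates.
Eigenvalues: λₙ = 3n²π²/2.3201².
First three modes:
  n=1: λ₁ = 3π²/2.3201² ≈ 5.501
  n=2: λ₂ = 12π²/2.3201² ≈ 22.002 (4× faster decay)
  n=3: λ₃ = 27π²/2.3201² ≈ 49.505 (9× faster decay)
As t → ∞, higher modes decay exponentially faster. The n=1 mode dominates: T ~ c₁ sin(πx/2.3201) e^{-λ₁t}.
Decay rate: λ₁ = 3π²/2.3201² ≈ 5.501.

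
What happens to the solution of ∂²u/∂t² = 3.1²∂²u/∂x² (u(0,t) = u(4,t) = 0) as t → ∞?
u oscillates (no decay). Energy is conserved; the solution oscillates indefinitely as standing waves.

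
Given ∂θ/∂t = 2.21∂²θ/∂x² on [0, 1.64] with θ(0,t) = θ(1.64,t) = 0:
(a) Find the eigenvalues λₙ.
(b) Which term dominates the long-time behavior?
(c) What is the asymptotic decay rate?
Eigenvalues: λₙ = 2.21n²π²/1.64².
First three modes:
  n=1: λ₁ = 2.21π²/1.64² ≈ 8.11
  n=2: λ₂ = 8.84π²/1.64² ≈ 32.439 (4× faster decay)
  n=3: λ₃ = 19.89π²/1.64² ≈ 72.987 (9× faster decay)
As t → ∞, higher modes decay exponentially faster. The n=1 mode dominates: θ ~ c₁ sin(πx/1.64) e^{-λ₁t}.
Decay rate: λ₁ = 2.21π²/1.64² ≈ 8.11.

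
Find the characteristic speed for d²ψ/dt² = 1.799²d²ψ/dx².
Speed = 1.799. Information travels along characteristics x = x₀ ± 1.799t.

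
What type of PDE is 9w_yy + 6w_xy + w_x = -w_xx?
Rewriting in standard form: w_xx + 6w_xy + 9w_yy + w_x = 0. With A = 1, B = 6, C = 9, the discriminant is 0. This is a parabolic PDE.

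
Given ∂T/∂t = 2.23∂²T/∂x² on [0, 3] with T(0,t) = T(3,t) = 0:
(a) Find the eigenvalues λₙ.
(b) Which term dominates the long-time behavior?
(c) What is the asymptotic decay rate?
Eigenvalues: λₙ = 2.23n²π²/3².
First three modes:
  n=1: λ₁ = 2.23π²/3² ≈ 2.445
  n=2: λ₂ = 8.92π²/3² ≈ 9.782 (4× faster decay)
  n=3: λ₃ = 20.07π²/3² ≈ 22.009 (9× faster decay)
As t → ∞, higher modes decay exponentially faster. The n=1 mode dominates: T ~ c₁ sin(πx/3) e^{-λ₁t}.
Decay rate: λ₁ = 2.23π²/3² ≈ 2.445.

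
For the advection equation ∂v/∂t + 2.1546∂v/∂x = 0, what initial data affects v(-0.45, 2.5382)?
A single point: x = -5.91880572. The characteristic through (-0.45, 2.5382) is x - 2.1546t = const, so x = -0.45 - 2.1546·2.5382 = -5.91880572.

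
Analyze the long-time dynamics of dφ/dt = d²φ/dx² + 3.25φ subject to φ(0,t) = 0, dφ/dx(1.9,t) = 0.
Long-time behavior: φ grows unboundedly. Reaction dominates diffusion (r=3.25 > κπ²/(4L²)≈0.68); solution grows exponentially.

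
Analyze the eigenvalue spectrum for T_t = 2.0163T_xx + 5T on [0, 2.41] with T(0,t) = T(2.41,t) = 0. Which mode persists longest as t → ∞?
Eigenvalues: λₙ = 2.0163n²π²/2.41² - 5.
First three modes:
  n=1: λ₁ = 2.0163π²/2.41² - 5 ≈ -1.574
  n=2: λ₂ = 8.0652π²/2.41² - 5 ≈ 8.705
  n=3: λ₃ = 18.1467π²/2.41² - 5 ≈ 25.836
Since 2.0163π²/2.41² ≈ 3.426 < 5, λ₁ < 0.
The n=1 mode grows fastest (−λₙ is largest for n=1) → dominates.
Asymptotic: T ~ c₁ sin(πx/2.41) e^{1.574t} (exponential growth at rate −λ₁ ≈ 1.574).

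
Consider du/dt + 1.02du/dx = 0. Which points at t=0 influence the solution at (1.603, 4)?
A single point: x = -2.477. The characteristic through (1.603, 4) is x - 1.02t = const, so x = 1.603 - 1.02·4 = -2.477.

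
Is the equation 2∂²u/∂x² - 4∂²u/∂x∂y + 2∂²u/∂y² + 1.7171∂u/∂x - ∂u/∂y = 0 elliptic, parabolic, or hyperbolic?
Computing B² - 4AC with A = 2, B = -4, C = 2: discriminant = 0 (zero). Answer: parabolic.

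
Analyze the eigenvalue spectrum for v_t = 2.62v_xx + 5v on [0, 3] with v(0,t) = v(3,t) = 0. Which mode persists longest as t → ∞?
Eigenvalues: λₙ = 2.62n²π²/3² - 5.
First three modes:
  n=1: λ₁ = 2.62π²/3² - 5 ≈ -2.127
  n=2: λ₂ = 10.48π²/3² - 5 ≈ 6.493
  n=3: λ₃ = 23.58π²/3² - 5 ≈ 20.858
Since 2.62π²/3² ≈ 2.873 < 5, λ₁ < 0.
The n=1 mode grows fastest (−λₙ is largest for n=1) → dominates.
Asymptotic: v ~ c₁ sin(πx/3) e^{2.127t} (exponential growth at rate −λ₁ ≈ 2.127).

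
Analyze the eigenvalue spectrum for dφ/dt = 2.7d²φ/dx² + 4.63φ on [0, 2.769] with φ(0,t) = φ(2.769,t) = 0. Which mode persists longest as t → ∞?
Eigenvalues: λₙ = 2.7n²π²/2.769² - 4.63.
First three modes:
  n=1: λ₁ = 2.7π²/2.769² - 4.63 ≈ -1.154
  n=2: λ₂ = 10.8π²/2.769² - 4.63 ≈ 9.272
  n=3: λ₃ = 24.3π²/2.769² - 4.63 ≈ 26.65
Since 2.7π²/2.769² ≈ 3.476 < 4.63, λ₁ < 0.
The n=1 mode grows fastest (−λₙ is largest for n=1) → dominates.
Asymptotic: φ ~ c₁ sin(πx/2.769) e^{1.154t} (exponential growth at rate −λ₁ ≈ 1.154).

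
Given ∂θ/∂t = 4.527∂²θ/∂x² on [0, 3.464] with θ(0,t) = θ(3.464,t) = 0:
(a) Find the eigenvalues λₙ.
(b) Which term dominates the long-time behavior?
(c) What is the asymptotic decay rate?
Eigenvalues: λₙ = 4.527n²π²/3.464².
First three modes:
  n=1: λ₁ = 4.527π²/3.464² ≈ 3.724
  n=2: λ₂ = 18.108π²/3.464² ≈ 14.894 (4× faster decay)
  n=3: λ₃ = 40.743π²/3.464² ≈ 33.512 (9× faster decay)
As t → ∞, higher modes decay exponentially faster. The n=1 mode dominates: θ ~ c₁ sin(πx/3.464) e^{-λ₁t}.
Decay rate: λ₁ = 4.527π²/3.464² ≈ 3.724.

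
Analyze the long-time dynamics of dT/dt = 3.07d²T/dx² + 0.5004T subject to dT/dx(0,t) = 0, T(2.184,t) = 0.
Long-time behavior: T → 0. Diffusion dominates reaction (r=0.5004 < κπ²/(4L²)≈1.59); solution decays.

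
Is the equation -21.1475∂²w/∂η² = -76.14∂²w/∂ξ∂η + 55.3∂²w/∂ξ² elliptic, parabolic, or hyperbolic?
Rewriting in standard form: -55.3∂²w/∂ξ² + 76.14∂²w/∂ξ∂η - 21.1475∂²w/∂η² = 0. Computing B² - 4AC with A = -55.3, B = 76.14, C = -21.1475: discriminant = 1119.4726 (positive). Answer: hyperbolic.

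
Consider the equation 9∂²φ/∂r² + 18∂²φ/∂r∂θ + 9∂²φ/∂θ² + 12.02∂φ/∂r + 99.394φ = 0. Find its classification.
Parabolic. (A = 9, B = 18, C = 9 gives B² - 4AC = 0.)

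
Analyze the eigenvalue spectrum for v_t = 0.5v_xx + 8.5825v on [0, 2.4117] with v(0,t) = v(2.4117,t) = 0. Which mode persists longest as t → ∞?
Eigenvalues: λₙ = 0.5n²π²/2.4117² - 8.5825.
First three modes:
  n=1: λ₁ = 0.5π²/2.4117² - 8.5825 ≈ -7.734
  n=2: λ₂ = 2π²/2.4117² - 8.5825 ≈ -5.189
  n=3: λ₃ = 4.5π²/2.4117² - 8.5825 ≈ -0.947
Since 0.5π²/2.4117² ≈ 0.848 < 8.5825, λ₁ < 0.
The n=1 mode grows fastest (−λₙ is largest for n=1) → dominates.
Asymptotic: v ~ c₁ sin(πx/2.4117) e^{7.734t} (exponential growth at rate −λ₁ ≈ 7.734).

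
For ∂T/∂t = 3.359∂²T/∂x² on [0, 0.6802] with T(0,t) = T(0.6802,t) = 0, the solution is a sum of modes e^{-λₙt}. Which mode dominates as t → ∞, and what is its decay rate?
Eigenvalues: λₙ = 3.359n²π²/0.6802².
First three modes:
  n=1: λ₁ = 3.359π²/0.6802² ≈ 71.653
  n=2: λ₂ = 13.436π²/0.6802² ≈ 286.613 (4× faster decay)
  n=3: λ₃ = 30.231π²/0.6802² ≈ 644.88 (9× faster decay)
As t → ∞, higher modes decay exponentially faster. The n=1 mode dominates: T ~ c₁ sin(πx/0.6802) e^{-λ₁t}.
Decay rate: λ₁ = 3.359π²/0.6802² ≈ 71.653.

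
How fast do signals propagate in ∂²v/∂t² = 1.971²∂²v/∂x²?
Speed = 1.971. Information travels along characteristics x = x₀ ± 1.971t.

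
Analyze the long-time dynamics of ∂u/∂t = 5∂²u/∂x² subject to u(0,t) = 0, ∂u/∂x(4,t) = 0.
Long-time behavior: u → 0. Heat escapes through the Dirichlet boundary.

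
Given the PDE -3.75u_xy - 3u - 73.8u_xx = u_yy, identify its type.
Rewriting in standard form: -73.8u_xx - 3.75u_xy - u_yy - 3u = 0. The second-order coefficients are A = -73.8, B = -3.75, C = -1. Since B² - 4AC = -281.1375 < 0, this is an elliptic PDE.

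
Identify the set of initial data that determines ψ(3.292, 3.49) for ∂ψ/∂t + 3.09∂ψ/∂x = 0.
A single point: x = -7.4921. The characteristic through (3.292, 3.49) is x - 3.09t = const, so x = 3.292 - 3.09·3.49 = -7.4921.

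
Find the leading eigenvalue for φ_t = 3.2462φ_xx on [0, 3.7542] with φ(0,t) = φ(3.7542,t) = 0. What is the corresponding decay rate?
Eigenvalues: λₙ = 3.2462n²π²/3.7542².
First three modes:
  n=1: λ₁ = 3.2462π²/3.7542² ≈ 2.273
  n=2: λ₂ = 12.9848π²/3.7542² ≈ 9.093 (4× faster decay)
  n=3: λ₃ = 29.2158π²/3.7542² ≈ 20.459 (9× faster decay)
As t → ∞, higher modes decay exponentially faster. The n=1 mode dominates: φ ~ c₁ sin(πx/3.7542) e^{-λ₁t}.
Decay rate: λ₁ = 3.2462π²/3.7542² ≈ 2.273.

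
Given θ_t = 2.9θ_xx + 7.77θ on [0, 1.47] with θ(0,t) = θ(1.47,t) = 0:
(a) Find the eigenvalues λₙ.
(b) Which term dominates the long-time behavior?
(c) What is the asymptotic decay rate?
Eigenvalues: λₙ = 2.9n²π²/1.47² - 7.77.
First three modes:
  n=1: λ₁ = 2.9π²/1.47² - 7.77 ≈ 5.475
  n=2: λ₂ = 11.6π²/1.47² - 7.77 ≈ 45.211
  n=3: λ₃ = 26.1π²/1.47² - 7.77 ≈ 111.438
Since 2.9π²/1.47² ≈ 13.245 > 7.77, all λₙ > 0.
The n=1 mode decays slowest → dominates as t → ∞.
Asymptotic: θ ~ c₁ sin(πx/1.47) e^{-λ₁t} with decay rate λ₁ ≈ 5.475.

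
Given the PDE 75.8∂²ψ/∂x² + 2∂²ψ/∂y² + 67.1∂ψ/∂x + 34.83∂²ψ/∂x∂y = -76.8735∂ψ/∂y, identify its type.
Rewriting in standard form: 75.8∂²ψ/∂x² + 34.83∂²ψ/∂x∂y + 2∂²ψ/∂y² + 67.1∂ψ/∂x + 76.8735∂ψ/∂y = 0. The second-order coefficients are A = 75.8, B = 34.83, C = 2. Since B² - 4AC = 606.7289 > 0, this is a hyperbolic PDE.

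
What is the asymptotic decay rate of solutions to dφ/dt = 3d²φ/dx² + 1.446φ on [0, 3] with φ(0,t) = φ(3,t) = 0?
Eigenvalues: λₙ = 3n²π²/3² - 1.446.
First three modes:
  n=1: λ₁ = 3π²/3² - 1.446 ≈ 1.844
  n=2: λ₂ = 12π²/3² - 1.446 ≈ 11.713
  n=3: λ₃ = 27π²/3² - 1.446 ≈ 28.163
Since 3π²/3² ≈ 3.29 > 1.446, all λₙ > 0.
The n=1 mode decays slowest → dominates as t → ∞.
Asymptotic: φ ~ c₁ sin(πx/3) e^{-λ₁t} with decay rate λ₁ ≈ 1.844.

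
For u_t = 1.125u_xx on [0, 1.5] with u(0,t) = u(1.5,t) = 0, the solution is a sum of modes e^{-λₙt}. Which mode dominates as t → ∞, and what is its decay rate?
Eigenvalues: λₙ = 1.125n²π²/1.5².
First three modes:
  n=1: λ₁ = 1.125π²/1.5² ≈ 4.935
  n=2: λ₂ = 4.5π²/1.5² ≈ 19.739 (4× faster decay)
  n=3: λ₃ = 10.125π²/1.5² ≈ 44.413 (9× faster decay)
As t → ∞, higher modes decay exponentially faster. The n=1 mode dominates: u ~ c₁ sin(πx/1.5) e^{-λ₁t}.
Decay rate: λ₁ = 1.125π²/1.5² ≈ 4.935.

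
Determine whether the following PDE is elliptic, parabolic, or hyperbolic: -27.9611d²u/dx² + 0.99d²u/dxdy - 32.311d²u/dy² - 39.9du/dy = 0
Coefficients: A = -27.9611, B = 0.99, C = -32.311. B² - 4AC = -3612.8243084, which is negative, so the equation is elliptic.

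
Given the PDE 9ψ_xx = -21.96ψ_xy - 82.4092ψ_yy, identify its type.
Rewriting in standard form: 9ψ_xx + 21.96ψ_xy + 82.4092ψ_yy = 0. The second-order coefficients are A = 9, B = 21.96, C = 82.4092. Since B² - 4AC = -2484.4896 < 0, this is an elliptic PDE.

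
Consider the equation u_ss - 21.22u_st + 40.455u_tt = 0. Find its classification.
Hyperbolic. (A = 1, B = -21.22, C = 40.455 gives B² - 4AC = 288.4684.)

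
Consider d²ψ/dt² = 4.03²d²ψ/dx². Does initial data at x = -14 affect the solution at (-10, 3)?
Yes. The domain of dependence is [-22.09, 2.09], and -14 ∈ [-22.09, 2.09].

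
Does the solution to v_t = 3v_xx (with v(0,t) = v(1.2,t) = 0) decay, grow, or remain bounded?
v → 0. Heat diffuses out through both boundaries.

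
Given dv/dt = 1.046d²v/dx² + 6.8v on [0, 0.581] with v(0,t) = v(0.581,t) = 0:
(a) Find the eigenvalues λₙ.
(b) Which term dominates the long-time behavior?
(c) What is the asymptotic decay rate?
Eigenvalues: λₙ = 1.046n²π²/0.581² - 6.8.
First three modes:
  n=1: λ₁ = 1.046π²/0.581² - 6.8 ≈ 23.783
  n=2: λ₂ = 4.184π²/0.581² - 6.8 ≈ 115.532
  n=3: λ₃ = 9.414π²/0.581² - 6.8 ≈ 268.446
Since 1.046π²/0.581² ≈ 30.583 > 6.8, all λₙ > 0.
The n=1 mode decays slowest → dominates as t → ∞.
Asymptotic: v ~ c₁ sin(πx/0.581) e^{-λ₁t} with decay rate λ₁ ≈ 23.783.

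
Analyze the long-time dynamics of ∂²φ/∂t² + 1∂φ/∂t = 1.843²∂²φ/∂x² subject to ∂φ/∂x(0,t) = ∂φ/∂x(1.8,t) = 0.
Long-time behavior: φ → constant (steady state). Damping (γ=1) dissipates the nonconstant modes; with Neumann BCs the spatial average obeys M''+γM'=0 and tends to a finite limit.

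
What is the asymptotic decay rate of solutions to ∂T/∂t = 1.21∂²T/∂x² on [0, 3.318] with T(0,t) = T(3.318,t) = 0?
Eigenvalues: λₙ = 1.21n²π²/3.318².
First three modes:
  n=1: λ₁ = 1.21π²/3.318² ≈ 1.085
  n=2: λ₂ = 4.84π²/3.318² ≈ 4.339 (4× faster decay)
  n=3: λ₃ = 10.89π²/3.318² ≈ 9.763 (9× faster decay)
As t → ∞, higher modes decay exponentially faster. The n=1 mode dominates: T ~ c₁ sin(πx/3.318) e^{-λ₁t}.
Decay rate: λ₁ = 1.21π²/3.318² ≈ 1.085.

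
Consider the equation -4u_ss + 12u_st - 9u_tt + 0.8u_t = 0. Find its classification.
Parabolic. (A = -4, B = 12, C = -9 gives B² - 4AC = 0.)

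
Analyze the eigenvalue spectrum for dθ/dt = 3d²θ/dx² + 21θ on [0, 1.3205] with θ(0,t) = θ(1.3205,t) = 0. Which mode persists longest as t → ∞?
Eigenvalues: λₙ = 3n²π²/1.3205² - 21.
First three modes:
  n=1: λ₁ = 3π²/1.3205² - 21 ≈ -4.02
  n=2: λ₂ = 12π²/1.3205² - 21 ≈ 46.921
  n=3: λ₃ = 27π²/1.3205² - 21 ≈ 131.822
Since 3π²/1.3205² ≈ 16.98 < 21, λ₁ < 0.
The n=1 mode grows fastest (−λₙ is largest for n=1) → dominates.
Asymptotic: θ ~ c₁ sin(πx/1.3205) e^{4.02t} (exponential growth at rate −λ₁ ≈ 4.02).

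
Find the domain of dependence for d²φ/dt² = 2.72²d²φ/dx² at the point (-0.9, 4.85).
Domain of dependence: [-14.092, 12.292]. Signals travel at speed 2.72, so data within |x - -0.9| ≤ 2.72·4.85 = 13.192 can reach the point.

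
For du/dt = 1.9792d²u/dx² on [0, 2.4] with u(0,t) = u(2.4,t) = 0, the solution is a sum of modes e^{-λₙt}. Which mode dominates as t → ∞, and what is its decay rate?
Eigenvalues: λₙ = 1.9792n²π²/2.4².
First three modes:
  n=1: λ₁ = 1.9792π²/2.4² ≈ 3.391
  n=2: λ₂ = 7.9168π²/2.4² ≈ 13.565 (4× faster decay)
  n=3: λ₃ = 17.8128π²/2.4² ≈ 30.522 (9× faster decay)
As t → ∞, higher modes decay exponentially faster. The n=1 mode dominates: u ~ c₁ sin(πx/2.4) e^{-λ₁t}.
Decay rate: λ₁ = 1.9792π²/2.4² ≈ 3.391.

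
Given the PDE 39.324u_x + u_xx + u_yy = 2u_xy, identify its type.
Rewriting in standard form: u_xx - 2u_xy + u_yy + 39.324u_x = 0. The second-order coefficients are A = 1, B = -2, C = 1. Since B² - 4AC = 0 = 0, this is a parabolic PDE.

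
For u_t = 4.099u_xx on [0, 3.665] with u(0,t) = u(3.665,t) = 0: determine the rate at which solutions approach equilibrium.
Eigenvalues: λₙ = 4.099n²π²/3.665².
First three modes:
  n=1: λ₁ = 4.099π²/3.665² ≈ 3.012
  n=2: λ₂ = 16.396π²/3.665² ≈ 12.047 (4× faster decay)
  n=3: λ₃ = 36.891π²/3.665² ≈ 27.106 (9× faster decay)
As t → ∞, higher modes decay exponentially faster. The n=1 mode dominates: u ~ c₁ sin(πx/3.665) e^{-λ₁t}.
Decay rate: λ₁ = 4.099π²/3.665² ≈ 3.012.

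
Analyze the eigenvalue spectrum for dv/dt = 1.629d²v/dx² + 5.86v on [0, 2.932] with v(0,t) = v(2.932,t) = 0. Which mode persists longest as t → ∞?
Eigenvalues: λₙ = 1.629n²π²/2.932² - 5.86.
First three modes:
  n=1: λ₁ = 1.629π²/2.932² - 5.86 ≈ -3.99
  n=2: λ₂ = 6.516π²/2.932² - 5.86 ≈ 1.621
  n=3: λ₃ = 14.661π²/2.932² - 5.86 ≈ 10.972
Since 1.629π²/2.932² ≈ 1.87 < 5.86, λ₁ < 0.
The n=1 mode grows fastest (−λₙ is largest for n=1) → dominates.
Asymptotic: v ~ c₁ sin(πx/2.932) e^{3.99t} (exponential growth at rate −λ₁ ≈ 3.99).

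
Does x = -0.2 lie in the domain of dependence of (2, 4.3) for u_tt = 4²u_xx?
Yes. The domain of dependence is [-15.2, 19.2], and -0.2 ∈ [-15.2, 19.2].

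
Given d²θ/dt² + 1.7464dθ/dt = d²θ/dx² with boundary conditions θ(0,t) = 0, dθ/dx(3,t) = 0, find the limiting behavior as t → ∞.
θ → 0. Damping (γ=1.7464) dissipates energy; oscillations decay exponentially.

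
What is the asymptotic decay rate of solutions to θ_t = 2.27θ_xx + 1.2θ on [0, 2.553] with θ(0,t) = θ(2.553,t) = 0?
Eigenvalues: λₙ = 2.27n²π²/2.553² - 1.2.
First three modes:
  n=1: λ₁ = 2.27π²/2.553² - 1.2 ≈ 2.237
  n=2: λ₂ = 9.08π²/2.553² - 1.2 ≈ 12.549
  n=3: λ₃ = 20.43π²/2.553² - 1.2 ≈ 29.736
Since 2.27π²/2.553² ≈ 3.437 > 1.2, all λₙ > 0.
The n=1 mode decays slowest → dominates as t → ∞.
Asymptotic: θ ~ c₁ sin(πx/2.553) e^{-λ₁t} with decay rate λ₁ ≈ 2.237.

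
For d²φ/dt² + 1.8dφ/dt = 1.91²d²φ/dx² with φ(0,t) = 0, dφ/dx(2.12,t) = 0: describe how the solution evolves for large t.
φ → 0. Damping (γ=1.8) dissipates energy; oscillations decay exponentially.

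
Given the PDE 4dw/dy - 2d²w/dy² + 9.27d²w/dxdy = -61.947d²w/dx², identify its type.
Rewriting in standard form: 61.947d²w/dx² + 9.27d²w/dxdy - 2d²w/dy² + 4dw/dy = 0. The second-order coefficients are A = 61.947, B = 9.27, C = -2. Since B² - 4AC = 581.5089 > 0, this is a hyperbolic PDE.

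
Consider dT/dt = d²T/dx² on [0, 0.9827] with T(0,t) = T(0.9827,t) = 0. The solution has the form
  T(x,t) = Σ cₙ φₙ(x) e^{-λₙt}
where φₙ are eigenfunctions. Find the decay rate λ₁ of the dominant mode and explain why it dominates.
Eigenvalues: λₙ = n²π²/0.9827².
First three modes:
  n=1: λ₁ = π²/0.9827² ≈ 10.22
  n=2: λ₂ = 4π²/0.9827² ≈ 40.881 (4× faster decay)
  n=3: λ₃ = 9π²/0.9827² ≈ 91.981 (9× faster decay)
As t → ∞, higher modes decay exponentially faster. The n=1 mode dominates: T ~ c₁ sin(πx/0.9827) e^{-λ₁t}.
Decay rate: λ₁ = π²/0.9827² ≈ 10.22.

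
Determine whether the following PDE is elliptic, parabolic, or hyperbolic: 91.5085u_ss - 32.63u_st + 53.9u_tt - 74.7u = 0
Coefficients: A = 91.5085, B = -32.63, C = 53.9. B² - 4AC = -18664.5157, which is negative, so the equation is elliptic.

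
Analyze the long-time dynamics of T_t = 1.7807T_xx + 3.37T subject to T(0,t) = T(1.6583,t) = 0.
Long-time behavior: T → 0. Diffusion dominates reaction (r=3.37 < κπ²/L²≈6.39); solution decays.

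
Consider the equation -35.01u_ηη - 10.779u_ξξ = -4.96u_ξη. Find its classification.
Rewriting in standard form: -10.779u_ξξ + 4.96u_ξη - 35.01u_ηη = 0. Elliptic. (A = -10.779, B = 4.96, C = -35.01 gives B² - 4AC = -1484.88956.)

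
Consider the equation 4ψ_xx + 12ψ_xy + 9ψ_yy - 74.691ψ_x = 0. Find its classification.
Parabolic. (A = 4, B = 12, C = 9 gives B² - 4AC = 0.)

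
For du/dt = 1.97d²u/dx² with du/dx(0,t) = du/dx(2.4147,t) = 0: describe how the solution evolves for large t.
u → constant (steady state). Heat is conserved (no flux at boundaries); solution approaches the spatial average.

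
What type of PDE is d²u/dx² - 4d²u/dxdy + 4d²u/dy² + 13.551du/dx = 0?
With A = 1, B = -4, C = 4, the discriminant is 0. This is a parabolic PDE.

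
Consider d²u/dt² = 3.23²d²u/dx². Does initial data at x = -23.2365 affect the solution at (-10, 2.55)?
No. The domain of dependence is [-18.2365, -1.7635], and -23.2365 is outside this interval.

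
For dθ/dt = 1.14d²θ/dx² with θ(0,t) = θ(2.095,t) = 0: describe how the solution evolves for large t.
θ → 0. Heat diffuses out through both boundaries.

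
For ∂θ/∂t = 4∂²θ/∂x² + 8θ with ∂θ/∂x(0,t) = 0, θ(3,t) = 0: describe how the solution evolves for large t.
θ grows unboundedly. Reaction dominates diffusion (r=8 > κπ²/(4L²)≈1.1); solution grows exponentially.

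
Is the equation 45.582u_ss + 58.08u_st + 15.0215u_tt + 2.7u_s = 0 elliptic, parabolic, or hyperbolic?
Computing B² - 4AC with A = 45.582, B = 58.08, C = 15.0215: discriminant = 634.446348 (positive). Answer: hyperbolic.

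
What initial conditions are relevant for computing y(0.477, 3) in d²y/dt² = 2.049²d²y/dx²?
Domain of dependence: [-5.67, 6.624]. Signals travel at speed 2.049, so data within |x - 0.477| ≤ 2.049·3 = 6.147 can reach the point.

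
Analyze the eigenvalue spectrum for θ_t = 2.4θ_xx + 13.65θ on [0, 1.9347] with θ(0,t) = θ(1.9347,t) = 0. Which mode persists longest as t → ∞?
Eigenvalues: λₙ = 2.4n²π²/1.9347² - 13.65.
First three modes:
  n=1: λ₁ = 2.4π²/1.9347² - 13.65 ≈ -7.322
  n=2: λ₂ = 9.6π²/1.9347² - 13.65 ≈ 11.663
  n=3: λ₃ = 21.6π²/1.9347² - 13.65 ≈ 43.304
Since 2.4π²/1.9347² ≈ 6.328 < 13.65, λ₁ < 0.
The n=1 mode grows fastest (−λₙ is largest for n=1) → dominates.
Asymptotic: θ ~ c₁ sin(πx/1.9347) e^{7.322t} (exponential growth at rate −λ₁ ≈ 7.322).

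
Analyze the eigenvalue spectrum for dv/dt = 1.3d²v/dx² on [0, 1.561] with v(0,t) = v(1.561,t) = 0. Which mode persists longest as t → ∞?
Eigenvalues: λₙ = 1.3n²π²/1.561².
First three modes:
  n=1: λ₁ = 1.3π²/1.561² ≈ 5.265
  n=2: λ₂ = 5.2π²/1.561² ≈ 21.062 (4× faster decay)
  n=3: λ₃ = 11.7π²/1.561² ≈ 47.389 (9× faster decay)
As t → ∞, higher modes decay exponentially faster. The n=1 mode dominates: v ~ c₁ sin(πx/1.561) e^{-λ₁t}.
Decay rate: λ₁ = 1.3π²/1.561² ≈ 5.265.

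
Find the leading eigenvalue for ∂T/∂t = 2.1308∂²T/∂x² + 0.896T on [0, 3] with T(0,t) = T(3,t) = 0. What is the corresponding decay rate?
Eigenvalues: λₙ = 2.1308n²π²/3² - 0.896.
First three modes:
  n=1: λ₁ = 2.1308π²/3² - 0.896 ≈ 1.441
  n=2: λ₂ = 8.5232π²/3² - 0.896 ≈ 8.451
  n=3: λ₃ = 19.1772π²/3² - 0.896 ≈ 20.134
Since 2.1308π²/3² ≈ 2.337 > 0.896, all λₙ > 0.
The n=1 mode decays slowest → dominates as t → ∞.
Asymptotic: T ~ c₁ sin(πx/3) e^{-λ₁t} with decay rate λ₁ ≈ 1.441.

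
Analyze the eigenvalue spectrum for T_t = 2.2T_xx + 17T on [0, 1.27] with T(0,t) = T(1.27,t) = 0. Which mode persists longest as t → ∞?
Eigenvalues: λₙ = 2.2n²π²/1.27² - 17.
First three modes:
  n=1: λ₁ = 2.2π²/1.27² - 17 ≈ -3.538
  n=2: λ₂ = 8.8π²/1.27² - 17 ≈ 36.849
  n=3: λ₃ = 19.8π²/1.27² - 17 ≈ 104.16
Since 2.2π²/1.27² ≈ 13.462 < 17, λ₁ < 0.
The n=1 mode grows fastest (−λₙ is largest for n=1) → dominates.
Asymptotic: T ~ c₁ sin(πx/1.27) e^{3.538t} (exponential growth at rate −λ₁ ≈ 3.538).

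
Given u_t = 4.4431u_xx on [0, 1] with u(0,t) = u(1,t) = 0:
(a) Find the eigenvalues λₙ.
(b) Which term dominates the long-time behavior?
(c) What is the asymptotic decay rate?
Eigenvalues: λₙ = 4.4431n²π².
First three modes:
  n=1: λ₁ = 4.4431π² ≈ 43.852
  n=2: λ₂ = 17.7724π² ≈ 175.407 (4× faster decay)
  n=3: λ₃ = 39.9879π² ≈ 394.665 (9× faster decay)
As t → ∞, higher modes decay exponentially faster. The n=1 mode dominates: u ~ c₁ sin(πx) e^{-λ₁t}.
Decay rate: λ₁ = 4.4431π² ≈ 43.852.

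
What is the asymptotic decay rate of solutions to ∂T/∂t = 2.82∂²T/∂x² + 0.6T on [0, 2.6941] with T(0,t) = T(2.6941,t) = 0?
Eigenvalues: λₙ = 2.82n²π²/2.6941² - 0.6.
First three modes:
  n=1: λ₁ = 2.82π²/2.6941² - 0.6 ≈ 3.235
  n=2: λ₂ = 11.28π²/2.6941² - 0.6 ≈ 14.738
  n=3: λ₃ = 25.38π²/2.6941² - 0.6 ≈ 33.912
Since 2.82π²/2.6941² ≈ 3.835 > 0.6, all λₙ > 0.
The n=1 mode decays slowest → dominates as t → ∞.
Asymptotic: T ~ c₁ sin(πx/2.6941) e^{-λ₁t} with decay rate λ₁ ≈ 3.235.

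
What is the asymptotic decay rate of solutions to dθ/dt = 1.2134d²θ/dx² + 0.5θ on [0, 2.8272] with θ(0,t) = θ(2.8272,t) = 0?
Eigenvalues: λₙ = 1.2134n²π²/2.8272² - 0.5.
First three modes:
  n=1: λ₁ = 1.2134π²/2.8272² - 0.5 ≈ 0.998
  n=2: λ₂ = 4.8536π²/2.8272² - 0.5 ≈ 5.493
  n=3: λ₃ = 10.9206π²/2.8272² - 0.5 ≈ 12.984
Since 1.2134π²/2.8272² ≈ 1.498 > 0.5, all λₙ > 0.
The n=1 mode decays slowest → dominates as t → ∞.
Asymptotic: θ ~ c₁ sin(πx/2.8272) e^{-λ₁t} with decay rate λ₁ ≈ 0.998.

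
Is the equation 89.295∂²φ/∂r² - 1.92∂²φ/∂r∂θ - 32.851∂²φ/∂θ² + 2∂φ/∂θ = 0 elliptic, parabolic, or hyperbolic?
Computing B² - 4AC with A = 89.295, B = -1.92, C = -32.851: discriminant = 11737.40658 (positive). Answer: hyperbolic.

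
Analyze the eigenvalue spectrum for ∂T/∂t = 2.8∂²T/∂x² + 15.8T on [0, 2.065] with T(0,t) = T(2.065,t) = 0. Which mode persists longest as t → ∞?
Eigenvalues: λₙ = 2.8n²π²/2.065² - 15.8.
First three modes:
  n=1: λ₁ = 2.8π²/2.065² - 15.8 ≈ -9.319
  n=2: λ₂ = 11.2π²/2.065² - 15.8 ≈ 10.123
  n=3: λ₃ = 25.2π²/2.065² - 15.8 ≈ 42.526
Since 2.8π²/2.065² ≈ 6.481 < 15.8, λ₁ < 0.
The n=1 mode grows fastest (−λₙ is largest for n=1) → dominates.
Asymptotic: T ~ c₁ sin(πx/2.065) e^{9.319t} (exponential growth at rate −λ₁ ≈ 9.319).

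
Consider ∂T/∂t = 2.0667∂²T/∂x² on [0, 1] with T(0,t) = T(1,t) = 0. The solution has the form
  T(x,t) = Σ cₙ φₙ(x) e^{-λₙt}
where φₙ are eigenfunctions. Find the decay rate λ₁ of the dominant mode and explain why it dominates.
Eigenvalues: λₙ = 2.0667n²π².
First three modes:
  n=1: λ₁ = 2.0667π² ≈ 20.398
  n=2: λ₂ = 8.2668π² ≈ 81.59 (4× faster decay)
  n=3: λ₃ = 18.6003π² ≈ 183.578 (9× faster decay)
As t → ∞, higher modes decay exponentially faster. The n=1 mode dominates: T ~ c₁ sin(πx) e^{-λ₁t}.
Decay rate: λ₁ = 2.0667π² ≈ 20.398.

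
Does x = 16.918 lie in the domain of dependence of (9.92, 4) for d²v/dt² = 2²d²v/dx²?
Yes. The domain of dependence is [1.92, 17.92], and 16.918 ∈ [1.92, 17.92].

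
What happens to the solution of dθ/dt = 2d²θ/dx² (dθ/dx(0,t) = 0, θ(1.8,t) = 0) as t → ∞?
θ → 0. Heat escapes through the Dirichlet boundary.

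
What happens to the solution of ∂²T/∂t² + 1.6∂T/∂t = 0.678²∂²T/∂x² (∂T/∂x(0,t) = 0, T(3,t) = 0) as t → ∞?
T → 0. Damping (γ=1.6) dissipates energy; oscillations decay exponentially.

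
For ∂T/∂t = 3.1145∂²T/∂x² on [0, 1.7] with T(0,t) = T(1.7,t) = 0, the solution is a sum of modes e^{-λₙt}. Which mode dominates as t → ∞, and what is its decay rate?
Eigenvalues: λₙ = 3.1145n²π²/1.7².
First three modes:
  n=1: λ₁ = 3.1145π²/1.7² ≈ 10.636
  n=2: λ₂ = 12.458π²/1.7² ≈ 42.545 (4× faster decay)
  n=3: λ₃ = 28.0305π²/1.7² ≈ 95.727 (9× faster decay)
As t → ∞, higher modes decay exponentially faster. The n=1 mode dominates: T ~ c₁ sin(πx/1.7) e^{-λ₁t}.
Decay rate: λ₁ = 3.1145π²/1.7² ≈ 10.636.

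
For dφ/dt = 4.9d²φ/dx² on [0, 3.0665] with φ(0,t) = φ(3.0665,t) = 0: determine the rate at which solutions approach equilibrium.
Eigenvalues: λₙ = 4.9n²π²/3.0665².
First three modes:
  n=1: λ₁ = 4.9π²/3.0665² ≈ 5.143
  n=2: λ₂ = 19.6π²/3.0665² ≈ 20.572 (4× faster decay)
  n=3: λ₃ = 44.1π²/3.0665² ≈ 46.286 (9× faster decay)
As t → ∞, higher modes decay exponentially faster. The n=1 mode dominates: φ ~ c₁ sin(πx/3.0665) e^{-λ₁t}.
Decay rate: λ₁ = 4.9π²/3.0665² ≈ 5.143.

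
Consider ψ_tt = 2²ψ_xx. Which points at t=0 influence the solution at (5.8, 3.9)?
Domain of dependence: [-2, 13.6]. Signals travel at speed 2, so data within |x - 5.8| ≤ 2·3.9 = 7.8 can reach the point.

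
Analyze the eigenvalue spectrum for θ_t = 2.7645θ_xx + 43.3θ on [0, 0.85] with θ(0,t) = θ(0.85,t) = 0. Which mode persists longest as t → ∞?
Eigenvalues: λₙ = 2.7645n²π²/0.85² - 43.3.
First three modes:
  n=1: λ₁ = 2.7645π²/0.85² - 43.3 ≈ -5.536
  n=2: λ₂ = 11.058π²/0.85² - 43.3 ≈ 107.756
  n=3: λ₃ = 24.8805π²/0.85² - 43.3 ≈ 296.576
Since 2.7645π²/0.85² ≈ 37.764 < 43.3, λ₁ < 0.
The n=1 mode grows fastest (−λₙ is largest for n=1) → dominates.
Asymptotic: θ ~ c₁ sin(πx/0.85) e^{5.536t} (exponential growth at rate −λ₁ ≈ 5.536).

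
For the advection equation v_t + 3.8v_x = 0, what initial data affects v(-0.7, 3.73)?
A single point: x = -14.874. The characteristic through (-0.7, 3.73) is x - 3.8t = const, so x = -0.7 - 3.8·3.73 = -14.874.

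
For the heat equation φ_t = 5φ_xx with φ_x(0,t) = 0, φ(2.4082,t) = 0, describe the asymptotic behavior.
φ → 0. Heat escapes through the Dirichlet boundary.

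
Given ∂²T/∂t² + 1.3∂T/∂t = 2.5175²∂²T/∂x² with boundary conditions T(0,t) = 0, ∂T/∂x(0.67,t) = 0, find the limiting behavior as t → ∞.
T → 0. Damping (γ=1.3) dissipates energy; oscillations decay exponentially.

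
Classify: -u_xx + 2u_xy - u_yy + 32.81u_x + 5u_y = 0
Parabolic (discriminant = 0).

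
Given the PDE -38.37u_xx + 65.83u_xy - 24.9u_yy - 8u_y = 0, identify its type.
The second-order coefficients are A = -38.37, B = 65.83, C = -24.9. Since B² - 4AC = 511.9369 > 0, this is a hyperbolic PDE.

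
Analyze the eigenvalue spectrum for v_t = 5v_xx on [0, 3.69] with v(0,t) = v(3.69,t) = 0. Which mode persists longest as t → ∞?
Eigenvalues: λₙ = 5n²π²/3.69².
First three modes:
  n=1: λ₁ = 5π²/3.69² ≈ 3.624
  n=2: λ₂ = 20π²/3.69² ≈ 14.497 (4× faster decay)
  n=3: λ₃ = 45π²/3.69² ≈ 32.618 (9× faster decay)
As t → ∞, higher modes decay exponentially faster. The n=1 mode dominates: v ~ c₁ sin(πx/3.69) e^{-λ₁t}.
Decay rate: λ₁ = 5π²/3.69² ≈ 3.624.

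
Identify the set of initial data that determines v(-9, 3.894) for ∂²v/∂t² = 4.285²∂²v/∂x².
Domain of dependence: [-25.68579, 7.68579]. Signals travel at speed 4.285, so data within |x - -9| ≤ 4.285·3.894 = 16.68579 can reach the point.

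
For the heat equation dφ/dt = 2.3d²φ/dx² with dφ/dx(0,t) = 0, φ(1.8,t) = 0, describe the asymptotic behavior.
φ → 0. Heat escapes through the Dirichlet boundary.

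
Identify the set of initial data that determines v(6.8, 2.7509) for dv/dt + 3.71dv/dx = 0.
A single point: x = -3.405839. The characteristic through (6.8, 2.7509) is x - 3.71t = const, so x = 6.8 - 3.71·2.7509 = -3.405839.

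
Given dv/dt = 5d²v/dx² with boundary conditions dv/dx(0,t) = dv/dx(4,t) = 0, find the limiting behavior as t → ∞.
v → constant (steady state). Heat is conserved (no flux at boundaries); solution approaches the spatial average.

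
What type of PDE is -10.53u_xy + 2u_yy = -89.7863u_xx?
Rewriting in standard form: 89.7863u_xx - 10.53u_xy + 2u_yy = 0. With A = 89.7863, B = -10.53, C = 2, the discriminant is -607.4095. This is an elliptic PDE.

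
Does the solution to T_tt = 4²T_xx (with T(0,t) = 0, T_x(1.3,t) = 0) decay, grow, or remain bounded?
T oscillates (no decay). Energy is conserved; the solution oscillates indefinitely as standing waves.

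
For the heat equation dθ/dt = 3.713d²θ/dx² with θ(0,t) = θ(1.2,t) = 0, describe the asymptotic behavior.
θ → 0. Heat diffuses out through both boundaries.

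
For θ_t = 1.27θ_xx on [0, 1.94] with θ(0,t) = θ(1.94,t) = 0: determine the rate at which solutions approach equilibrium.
Eigenvalues: λₙ = 1.27n²π²/1.94².
First three modes:
  n=1: λ₁ = 1.27π²/1.94² ≈ 3.33
  n=2: λ₂ = 5.08π²/1.94² ≈ 13.322 (4× faster decay)
  n=3: λ₃ = 11.43π²/1.94² ≈ 29.974 (9× faster decay)
As t → ∞, higher modes decay exponentially faster. The n=1 mode dominates: θ ~ c₁ sin(πx/1.94) e^{-λ₁t}.
Decay rate: λ₁ = 1.27π²/1.94² ≈ 3.33.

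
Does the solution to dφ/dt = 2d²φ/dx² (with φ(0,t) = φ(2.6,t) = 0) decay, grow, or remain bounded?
φ → 0. Heat diffuses out through both boundaries.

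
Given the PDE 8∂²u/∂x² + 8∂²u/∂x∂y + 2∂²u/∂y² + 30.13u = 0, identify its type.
The second-order coefficients are A = 8, B = 8, C = 2. Since B² - 4AC = 0 = 0, this is a parabolic PDE.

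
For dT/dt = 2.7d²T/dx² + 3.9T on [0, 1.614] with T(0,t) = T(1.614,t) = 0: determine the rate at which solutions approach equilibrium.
Eigenvalues: λₙ = 2.7n²π²/1.614² - 3.9.
First three modes:
  n=1: λ₁ = 2.7π²/1.614² - 3.9 ≈ 6.33
  n=2: λ₂ = 10.8π²/1.614² - 3.9 ≈ 37.018
  n=3: λ₃ = 24.3π²/1.614² - 3.9 ≈ 88.166
Since 2.7π²/1.614² ≈ 10.23 > 3.9, all λₙ > 0.
The n=1 mode decays slowest → dominates as t → ∞.
Asymptotic: T ~ c₁ sin(πx/1.614) e^{-λ₁t} with decay rate λ₁ ≈ 6.33.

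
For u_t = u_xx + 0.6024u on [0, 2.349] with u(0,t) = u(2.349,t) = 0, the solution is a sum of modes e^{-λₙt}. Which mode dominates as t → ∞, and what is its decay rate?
Eigenvalues: λₙ = n²π²/2.349² - 0.6024.
First three modes:
  n=1: λ₁ = π²/2.349² - 0.6024 ≈ 1.186
  n=2: λ₂ = 4π²/2.349² - 0.6024 ≈ 6.552
  n=3: λ₃ = 9π²/2.349² - 0.6024 ≈ 15.496
Since π²/2.349² ≈ 1.789 > 0.6024, all λₙ > 0.
The n=1 mode decays slowest → dominates as t → ∞.
Asymptotic: u ~ c₁ sin(πx/2.349) e^{-λ₁t} with decay rate λ₁ ≈ 1.186.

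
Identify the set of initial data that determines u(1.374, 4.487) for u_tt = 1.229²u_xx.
Domain of dependence: [-4.140523, 6.888523]. Signals travel at speed 1.229, so data within |x - 1.374| ≤ 1.229·4.487 = 5.514523 can reach the point.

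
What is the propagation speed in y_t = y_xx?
Infinite. The heat equation is parabolic, not hyperbolic, so disturbances propagate instantly.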